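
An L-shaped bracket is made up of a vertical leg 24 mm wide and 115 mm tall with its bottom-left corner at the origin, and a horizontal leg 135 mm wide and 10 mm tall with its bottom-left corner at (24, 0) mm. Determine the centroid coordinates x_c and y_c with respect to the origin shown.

Part | A | x̄ᵢ | ȳᵢ | A·x̄ᵢ | A·ȳᵢ
vertical leg | 2760.00 | 12.00 | 57.50 | 33120.00 | 158700.00
horizontal leg | 1350.00 | 91.50 | 5.00 | 123525.00 | 6750.00
Σ | 4110.00 |  |  | 156645.00 | 165450.00
x_c = 156645.00 / 4110.00 = 38.11 mm
y_c = 165450.00 / 4110.00 = 40.26 mm

x_c = 38.11 mm, y_c = 40.26 mm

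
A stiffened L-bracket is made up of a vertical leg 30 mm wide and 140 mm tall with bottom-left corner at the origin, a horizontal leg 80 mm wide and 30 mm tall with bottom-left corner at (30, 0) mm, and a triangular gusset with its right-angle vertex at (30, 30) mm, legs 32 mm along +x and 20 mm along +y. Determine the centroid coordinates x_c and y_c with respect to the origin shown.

x_c = 35.26 mm, y_c = 49.38 mm

vertical leg: A = 30 × 140 = 4200.00, centroid at (15.00, 70.00).
horizontal leg: A = 80 × 30 = 2400.00, centroid at (70.00, 15.00).
gusset: A = ½·32·20 = 320.00, centroid at (40.67, 36.67).
ΣA = 6920.00 mm², ΣAx_c = 244013.33 mm³, ΣAy_c = 341733.33 mm³.
x_c = 244013.33/6920.00 = 35.26 mm; y_c = 341733.33/6920.00 = 49.38 mm.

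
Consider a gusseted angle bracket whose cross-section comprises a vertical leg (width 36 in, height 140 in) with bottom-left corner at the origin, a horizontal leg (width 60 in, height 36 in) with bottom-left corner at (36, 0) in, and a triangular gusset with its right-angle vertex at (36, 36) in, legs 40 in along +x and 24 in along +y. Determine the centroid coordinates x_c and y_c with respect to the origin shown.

x_c = 33.46 in, y_c = 53.75 in

vertical leg: A = 36 × 140 = 5040.00, centroid at (18.00, 70.00).
horizontal leg: A = 60 × 36 = 2160.00, centroid at (66.00, 18.00).
gusset: A = ½·40·24 = 480.00, centroid at (49.33, 44.00).
ΣA = 7680.00 in², ΣAx_c = 256960.00 in³, ΣAy_c = 412800.00 in³.
x_c = 256960.00/7680.00 = 33.46 in; y_c = 412800.00/7680.00 = 53.75 in.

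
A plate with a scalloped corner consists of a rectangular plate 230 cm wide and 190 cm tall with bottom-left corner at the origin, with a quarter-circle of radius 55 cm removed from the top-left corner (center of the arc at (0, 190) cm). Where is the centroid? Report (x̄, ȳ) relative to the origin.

x̄ = 120.27 cm, ȳ = 90.88 cm

plate: A = 230 × 190 = 43700.00, centroid at (115.00, 95.00).
removed quarter-circle: A = −¼π·55² = -2375.83, centroid at (23.34, 166.66).
ΣA = 41324.17 cm²
ΣAx̄ = (43700.00)(115.00) + (-2375.83)(23.34) = 4970041.67 cm³
ΣAȳ = (43700.00)(95.00) + (-2375.83)(166.66) = 3755550.74 cm³
x̄ = 4970041.67 / 41324.17 = 120.27 cm
ȳ = 3755550.74 / 41324.17 = 90.88 cm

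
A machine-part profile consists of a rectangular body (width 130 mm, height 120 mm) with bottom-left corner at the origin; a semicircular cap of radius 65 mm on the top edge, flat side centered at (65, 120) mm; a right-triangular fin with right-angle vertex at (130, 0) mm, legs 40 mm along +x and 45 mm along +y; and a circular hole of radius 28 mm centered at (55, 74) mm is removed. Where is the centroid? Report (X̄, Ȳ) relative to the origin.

X̄ = 69.60 mm, Ȳ = 84.49 mm

rectangular body: A = 130 × 120 = 15600.00, centroid at (65.00, 60.00).
semicircular top: A = ½π·65² = 6636.61, centroid at (65.00, 147.59).
triangular fin: A = ½·40·45 = 900.00, centroid at (143.33, 15.00).
hole: A = −π·28² = -2463.01, centroid at (55.00, 74.00).
ΣA = 20673.61 mm², ΣAX̄ = 1438914.47 mm³, ΣAȲ = 1746714.43 mm³.
X̄ = 1438914.47/20673.61 = 69.60 mm; Ȳ = 1746714.43/20673.61 = 84.49 mm.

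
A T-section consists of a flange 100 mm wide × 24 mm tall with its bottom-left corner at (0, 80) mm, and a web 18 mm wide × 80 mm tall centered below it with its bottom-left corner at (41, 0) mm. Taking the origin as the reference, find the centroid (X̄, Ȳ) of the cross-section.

Part | A | x̄ᵢ | ȳᵢ | A·x̄ᵢ | A·ȳᵢ
web | 1440.00 | 50.00 | 40.00 | 72000.00 | 57600.00
flange | 2400.00 | 50.00 | 92.00 | 120000.00 | 220800.00
Σ | 3840.00 |  |  | 192000.00 | 278400.00
X̄ = 192000.00 / 3840.00 = 50.00 mm
Ȳ = 278400.00 / 3840.00 = 72.50 mm

X̄ = 50.00 mm, Ȳ = 72.50 mm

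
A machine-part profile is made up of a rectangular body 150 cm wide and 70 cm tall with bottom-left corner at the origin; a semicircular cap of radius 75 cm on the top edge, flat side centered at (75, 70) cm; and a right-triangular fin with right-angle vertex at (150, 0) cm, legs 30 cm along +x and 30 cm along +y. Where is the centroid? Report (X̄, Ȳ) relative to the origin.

rectangular body: A = 150 × 70 = 10500.00, centroid at (75.00, 35.00).
semicircular top: A = ½π·75² = 8835.73, centroid at (75.00, 101.83).
triangular fin: A = ½·30·30 = 450.00, centroid at (160.00, 10.00).
ΣA = 19785.73 cm²
ΣAX̄ = (10500.00)(75.00) + (8835.73)(75.00) + (450.00)(160.00) = 1522179.70 cm³
ΣAȲ = (10500.00)(35.00) + (8835.73)(101.83) + (450.00)(10.00) = 1271751.05 cm³
X̄ = 1522179.70 / 19785.73 = 76.93 cm
Ȳ = 1271751.05 / 19785.73 = 64.28 cm

X̄ = 76.93 cm, Ȳ = 64.28 cm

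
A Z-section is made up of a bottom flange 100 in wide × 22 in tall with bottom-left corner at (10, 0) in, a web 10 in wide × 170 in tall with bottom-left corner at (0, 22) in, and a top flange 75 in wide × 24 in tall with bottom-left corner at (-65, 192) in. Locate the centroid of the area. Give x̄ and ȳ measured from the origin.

Part | A | x̄ᵢ | ȳᵢ | A·x̄ᵢ | A·ȳᵢ
bottom flange | 2200.00 | 60.00 | 11.00 | 132000.00 | 24200.00
web | 1700.00 | 5.00 | 107.00 | 8500.00 | 181900.00
top flange | 1800.00 | -27.50 | 204.00 | -49500.00 | 367200.00
Σ | 5700.00 |  |  | 91000.00 | 573300.00
x̄ = 91000.00 / 5700.00 = 15.96 in
ȳ = 573300.00 / 5700.00 = 100.58 in

x̄ = 15.96 in, ȳ = 100.58 in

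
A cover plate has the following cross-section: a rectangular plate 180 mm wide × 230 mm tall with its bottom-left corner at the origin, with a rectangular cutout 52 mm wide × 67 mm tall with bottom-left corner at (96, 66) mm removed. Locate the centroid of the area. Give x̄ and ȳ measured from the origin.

x̄ = 87.06 mm, ȳ = 116.42 mm

Part | A | x̄ᵢ | ȳᵢ | A·x̄ᵢ | A·ȳᵢ
plate | 41400.00 | 90.00 | 115.00 | 3726000.00 | 4761000.00
hole | -3484.00 | 122.00 | 99.50 | -425048.00 | -346658.00
Σ | 37916.00 |  |  | 3300952.00 | 4414342.00
x̄ = 3300952.00 / 37916.00 = 87.06 mm
ȳ = 4414342.00 / 37916.00 = 116.42 mm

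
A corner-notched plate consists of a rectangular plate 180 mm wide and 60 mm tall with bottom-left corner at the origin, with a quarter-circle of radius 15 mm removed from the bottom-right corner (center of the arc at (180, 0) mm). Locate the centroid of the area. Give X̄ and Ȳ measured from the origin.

Part | A | x̄ᵢ | ȳᵢ | A·x̄ᵢ | A·ȳᵢ
plate | 10800.00 | 90.00 | 30.00 | 972000.00 | 324000.00
removed quarter-circle | -176.71 | 173.63 | 6.37 | -30683.63 | -1125.00
Σ | 10623.29 |  |  | 941316.37 | 322875.00
X̄ = 941316.37 / 10623.29 = 88.61 mm
Ȳ = 322875.00 / 10623.29 = 30.39 mm

X̄ = 88.61 mm, Ȳ = 30.39 mm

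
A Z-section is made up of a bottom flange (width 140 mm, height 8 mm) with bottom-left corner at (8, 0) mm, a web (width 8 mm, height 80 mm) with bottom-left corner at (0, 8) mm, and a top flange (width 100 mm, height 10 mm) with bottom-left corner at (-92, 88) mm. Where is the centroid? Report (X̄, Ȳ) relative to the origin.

X̄ = 17.36 mm, Ȳ = 46.45 mm

bottom flange: A = 140 × 8 = 1120.00, centroid at (78.00, 4.00).
web: A = 8 × 80 = 640.00, centroid at (4.00, 48.00).
top flange: A = 100 × 10 = 1000.00, centroid at (-42.00, 93.00).
ΣA = 2760.00 mm², ΣAX̄ = 47920.00 mm³, ΣAȲ = 128200.00 mm³.
X̄ = 47920.00/2760.00 = 17.36 mm; Ȳ = 128200.00/2760.00 = 46.45 mm.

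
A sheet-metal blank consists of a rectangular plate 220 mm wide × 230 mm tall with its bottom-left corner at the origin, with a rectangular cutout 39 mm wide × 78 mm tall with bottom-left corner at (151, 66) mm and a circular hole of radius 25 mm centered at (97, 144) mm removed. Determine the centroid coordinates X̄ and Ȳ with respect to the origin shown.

X̄ = 106.52 mm, Ȳ = 114.42 mm

plate: A = 220 × 230 = 50600.00, centroid at (110.00, 115.00).
hole 1: A = −(39 × 78) = -3042.00, centroid at (170.50, 105.00).
hole 2: A = −π·25² = -1963.50, centroid at (97.00, 144.00).
ΣA = 45594.50 mm²
ΣAX̄ = (50600.00)(110.00) + (-3042.00)(170.50) + (-1963.50)(97.00) = 4856879.95 mm³
ΣAȲ = (50600.00)(115.00) + (-3042.00)(105.00) + (-1963.50)(144.00) = 5216846.66 mm³
X̄ = 4856879.95 / 45594.50 = 106.52 mm
Ȳ = 5216846.66 / 45594.50 = 114.42 mm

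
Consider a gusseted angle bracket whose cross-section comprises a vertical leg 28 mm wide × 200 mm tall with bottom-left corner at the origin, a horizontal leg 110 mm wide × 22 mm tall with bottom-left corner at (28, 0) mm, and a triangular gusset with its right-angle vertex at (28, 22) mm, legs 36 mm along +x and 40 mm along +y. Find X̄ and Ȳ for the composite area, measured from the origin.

X̄ = 35.25 mm, Ȳ = 70.03 mm

vertical leg: A = 28 × 200 = 5600.00, centroid at (14.00, 100.00).
horizontal leg: A = 110 × 22 = 2420.00, centroid at (83.00, 11.00).
gusset: A = ½·36·40 = 720.00, centroid at (40.00, 35.33).
ΣA = 8740.00 mm², ΣAX̄ = 308060.00 mm³, ΣAȲ = 612060.00 mm³.
X̄ = 308060.00/8740.00 = 35.25 mm; Ȳ = 612060.00/8740.00 = 70.03 mm.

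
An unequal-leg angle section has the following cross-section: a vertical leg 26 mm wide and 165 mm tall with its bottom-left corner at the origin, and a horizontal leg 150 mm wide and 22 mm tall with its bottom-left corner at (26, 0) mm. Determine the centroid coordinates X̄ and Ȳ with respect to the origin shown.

Part | A | x̄ᵢ | ȳᵢ | A·x̄ᵢ | A·ȳᵢ
vertical leg | 4290.00 | 13.00 | 82.50 | 55770.00 | 353925.00
horizontal leg | 3300.00 | 101.00 | 11.00 | 333300.00 | 36300.00
Σ | 7590.00 |  |  | 389070.00 | 390225.00
X̄ = 389070.00 / 7590.00 = 51.26 mm
Ȳ = 390225.00 / 7590.00 = 51.41 mm

X̄ = 51.26 mm, Ȳ = 51.41 mm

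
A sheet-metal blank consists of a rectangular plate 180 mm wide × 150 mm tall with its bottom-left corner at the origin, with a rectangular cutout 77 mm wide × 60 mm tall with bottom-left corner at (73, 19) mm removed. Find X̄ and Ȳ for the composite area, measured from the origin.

X̄ = 85.56 mm, Ȳ = 80.37 mm

plate: A = 180 × 150 = 27000.00, centroid at (90.00, 75.00).
hole: A = −(77 × 60) = -4620.00, centroid at (111.50, 49.00).
ΣA = 22380.00 mm²
ΣAX̄ = (27000.00)(90.00) + (-4620.00)(111.50) = 1914870.00 mm³
ΣAȲ = (27000.00)(75.00) + (-4620.00)(49.00) = 1798620.00 mm³
X̄ = 1914870.00 / 22380.00 = 85.56 mm
Ȳ = 1798620.00 / 22380.00 = 80.37 mm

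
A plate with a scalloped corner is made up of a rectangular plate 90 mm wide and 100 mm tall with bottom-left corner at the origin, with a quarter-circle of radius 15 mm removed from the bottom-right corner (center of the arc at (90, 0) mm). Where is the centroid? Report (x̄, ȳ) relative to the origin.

x̄ = 44.23 mm, ȳ = 50.87 mm

plate: A = 90 × 100 = 9000.00, centroid at (45.00, 50.00).
removed quarter-circle: A = −¼π·15² = -176.71, centroid at (83.63, 6.37).
ΣA = 8823.29 mm², ΣAx̄ = 390220.69 mm³, ΣAȳ = 448875.00 mm³.
x̄ = 390220.69/8823.29 = 44.23 mm; ȳ = 448875.00/8823.29 = 50.87 mm.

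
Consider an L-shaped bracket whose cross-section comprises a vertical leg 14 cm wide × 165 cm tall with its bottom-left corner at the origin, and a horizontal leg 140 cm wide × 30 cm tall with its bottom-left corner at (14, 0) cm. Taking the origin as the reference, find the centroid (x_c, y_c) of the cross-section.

Part | A | x̄ᵢ | ȳᵢ | A·x̄ᵢ | A·ȳᵢ
vertical leg | 2310.00 | 7.00 | 82.50 | 16170.00 | 190575.00
horizontal leg | 4200.00 | 84.00 | 15.00 | 352800.00 | 63000.00
Σ | 6510.00 |  |  | 368970.00 | 253575.00
x_c = 368970.00 / 6510.00 = 56.68 cm
y_c = 253575.00 / 6510.00 = 38.95 cm

x_c = 56.68 cm, y_c = 38.95 cm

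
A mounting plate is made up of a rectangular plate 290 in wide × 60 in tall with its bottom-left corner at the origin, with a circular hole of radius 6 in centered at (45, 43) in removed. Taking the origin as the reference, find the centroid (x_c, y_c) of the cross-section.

plate: A = 290 × 60 = 17400.00, centroid at (145.00, 30.00).
hole: A = −π·6² = -113.10, centroid at (45.00, 43.00).
ΣA = 17286.90 in², ΣAx_c = 2517910.62 in³, ΣAy_c = 517136.81 in³.
x_c = 2517910.62/17286.90 = 145.65 in; y_c = 517136.81/17286.90 = 29.91 in.

x_c = 145.65 in, y_c = 29.91 in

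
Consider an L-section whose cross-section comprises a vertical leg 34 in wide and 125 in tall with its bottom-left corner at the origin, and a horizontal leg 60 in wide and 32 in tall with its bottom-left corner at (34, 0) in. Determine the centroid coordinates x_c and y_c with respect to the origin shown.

x_c = 31.63 in, y_c = 48.03 in

vertical leg: A = 34 × 125 = 4250.00, centroid at (17.00, 62.50).
horizontal leg: A = 60 × 32 = 1920.00, centroid at (64.00, 16.00).
ΣA = 6170.00 in²
ΣAx_c = (4250.00)(17.00) + (1920.00)(64.00) = 195130.00 in³
ΣAy_c = (4250.00)(62.50) + (1920.00)(16.00) = 296345.00 in³
x_c = 195130.00 / 6170.00 = 31.63 in
y_c = 296345.00 / 6170.00 = 48.03 in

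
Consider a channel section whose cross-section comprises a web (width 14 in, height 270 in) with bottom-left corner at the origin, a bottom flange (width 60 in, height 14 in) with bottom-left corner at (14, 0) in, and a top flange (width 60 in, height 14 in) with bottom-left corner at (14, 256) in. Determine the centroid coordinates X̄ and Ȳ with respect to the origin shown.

X̄ = 18.38 in, Ȳ = 135.00 in

web: A = 14 × 270 = 3780.00, centroid at (7.00, 135.00).
bottom flange: A = 60 × 14 = 840.00, centroid at (44.00, 7.00).
top flange: A = 60 × 14 = 840.00, centroid at (44.00, 263.00).
ΣA = 5460.00 in²
ΣAX̄ = (3780.00)(7.00) + (840.00)(44.00) + (840.00)(44.00) = 100380.00 in³
ΣAȲ = (3780.00)(135.00) + (840.00)(7.00) + (840.00)(263.00) = 737100.00 in³
X̄ = 100380.00 / 5460.00 = 18.38 in
Ȳ = 737100.00 / 5460.00 = 135.00 in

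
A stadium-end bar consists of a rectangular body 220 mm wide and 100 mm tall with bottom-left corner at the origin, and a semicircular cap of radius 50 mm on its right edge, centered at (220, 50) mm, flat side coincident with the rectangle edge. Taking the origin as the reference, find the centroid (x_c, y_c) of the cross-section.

Part | A | x̄ᵢ | ȳᵢ | A·x̄ᵢ | A·ȳᵢ
rectangular body | 22000.00 | 110.00 | 50.00 | 2420000.00 | 1100000.00
semicircular end | 3926.99 | 241.22 | 50.00 | 947271.31 | 196349.54
Σ | 25926.99 |  |  | 3367271.31 | 1296349.54
x_c = 3367271.31 / 25926.99 = 129.88 mm
y_c = 1296349.54 / 25926.99 = 50.00 mm

x_c = 129.88 mm, y_c = 50.00 mm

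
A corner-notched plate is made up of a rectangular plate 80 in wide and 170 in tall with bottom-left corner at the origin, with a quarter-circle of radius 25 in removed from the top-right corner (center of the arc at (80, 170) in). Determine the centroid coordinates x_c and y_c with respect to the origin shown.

x_c = 38.90 in, y_c = 82.21 in

Part | A | x̄ᵢ | ȳᵢ | A·x̄ᵢ | A·ȳᵢ
plate | 13600.00 | 40.00 | 85.00 | 544000.00 | 1156000.00
removed quarter-circle | -490.87 | 69.39 | 159.39 | -34061.57 | -78240.22
Σ | 13109.13 |  |  | 509938.43 | 1077759.78
x_c = 509938.43 / 13109.13 = 38.90 in
y_c = 1077759.78 / 13109.13 = 82.21 in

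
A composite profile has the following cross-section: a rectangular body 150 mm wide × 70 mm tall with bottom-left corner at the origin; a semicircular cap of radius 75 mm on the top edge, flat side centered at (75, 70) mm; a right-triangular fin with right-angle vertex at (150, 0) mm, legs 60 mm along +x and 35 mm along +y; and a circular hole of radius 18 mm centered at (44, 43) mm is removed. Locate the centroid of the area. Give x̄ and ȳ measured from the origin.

Part | A | x̄ᵢ | ȳᵢ | A·x̄ᵢ | A·ȳᵢ
rectangular body | 10500.00 | 75.00 | 35.00 | 787500.00 | 367500.00
semicircular top | 8835.73 | 75.00 | 101.83 | 662679.70 | 899751.05
triangular fin | 1050.00 | 170.00 | 11.67 | 178500.00 | 12250.00
hole | -1017.88 | 44.00 | 43.00 | -44786.54 | -43768.67
Σ | 19367.85 |  |  | 1583893.16 | 1235732.38
x̄ = 1583893.16 / 19367.85 = 81.78 mm
ȳ = 1235732.38 / 19367.85 = 63.80 mm

x̄ = 81.78 mm, ȳ = 63.80 mm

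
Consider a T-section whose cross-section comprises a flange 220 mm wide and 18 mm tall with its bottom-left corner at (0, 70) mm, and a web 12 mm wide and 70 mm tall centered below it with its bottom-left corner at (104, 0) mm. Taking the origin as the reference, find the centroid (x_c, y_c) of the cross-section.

web: A = 12 × 70 = 840.00, centroid at (110.00, 35.00).
flange: A = 220 × 18 = 3960.00, centroid at (110.00, 79.00).
ΣA = 4800.00 mm², ΣAx_c = 528000.00 mm³, ΣAy_c = 342240.00 mm³.
x_c = 528000.00/4800.00 = 110.00 mm; y_c = 342240.00/4800.00 = 71.30 mm.

x_c = 110.00 mm, y_c = 71.30 mm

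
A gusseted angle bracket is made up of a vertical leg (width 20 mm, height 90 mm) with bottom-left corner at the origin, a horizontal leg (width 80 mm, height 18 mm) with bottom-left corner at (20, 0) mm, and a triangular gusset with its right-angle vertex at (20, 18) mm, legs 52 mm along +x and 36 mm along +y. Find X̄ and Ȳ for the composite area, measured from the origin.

vertical leg: A = 20 × 90 = 1800.00, centroid at (10.00, 45.00).
horizontal leg: A = 80 × 18 = 1440.00, centroid at (60.00, 9.00).
gusset: A = ½·52·36 = 936.00, centroid at (37.33, 30.00).
ΣA = 4176.00 mm²
ΣAX̄ = (1800.00)(10.00) + (1440.00)(60.00) + (936.00)(37.33) = 139344.00 mm³
ΣAȲ = (1800.00)(45.00) + (1440.00)(9.00) + (936.00)(30.00) = 122040.00 mm³
X̄ = 139344.00 / 4176.00 = 33.37 mm
Ȳ = 122040.00 / 4176.00 = 29.22 mm

X̄ = 33.37 mm, Ȳ = 29.22 mm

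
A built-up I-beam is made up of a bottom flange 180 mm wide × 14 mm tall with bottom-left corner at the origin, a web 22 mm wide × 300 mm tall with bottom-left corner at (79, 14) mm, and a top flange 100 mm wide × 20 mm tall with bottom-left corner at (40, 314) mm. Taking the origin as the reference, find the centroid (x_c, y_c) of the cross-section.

x_c = 90.00 mm, y_c = 157.20 mm

bottom flange: A = 180 × 14 = 2520.00, centroid at (90.00, 7.00).
web: A = 22 × 300 = 6600.00, centroid at (90.00, 164.00).
top flange: A = 100 × 20 = 2000.00, centroid at (90.00, 324.00).
ΣA = 11120.00 mm²
ΣAx_c = (2520.00)(90.00) + (6600.00)(90.00) + (2000.00)(90.00) = 1000800.00 mm³
ΣAy_c = (2520.00)(7.00) + (6600.00)(164.00) + (2000.00)(324.00) = 1748040.00 mm³
x_c = 1000800.00 / 11120.00 = 90.00 mm
y_c = 1748040.00 / 11120.00 = 157.20 mm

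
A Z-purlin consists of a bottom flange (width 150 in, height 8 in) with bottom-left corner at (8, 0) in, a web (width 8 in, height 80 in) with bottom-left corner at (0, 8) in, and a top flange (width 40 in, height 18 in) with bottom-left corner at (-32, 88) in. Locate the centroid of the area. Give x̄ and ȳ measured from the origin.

x̄ = 36.53 in, ȳ = 41.16 in

bottom flange: A = 150 × 8 = 1200.00, centroid at (83.00, 4.00).
web: A = 8 × 80 = 640.00, centroid at (4.00, 48.00).
top flange: A = 40 × 18 = 720.00, centroid at (-12.00, 97.00).
ΣA = 2560.00 in²
ΣAx̄ = (1200.00)(83.00) + (640.00)(4.00) + (720.00)(-12.00) = 93520.00 in³
ΣAȳ = (1200.00)(4.00) + (640.00)(48.00) + (720.00)(97.00) = 105360.00 in³
x̄ = 93520.00 / 2560.00 = 36.53 in
ȳ = 105360.00 / 2560.00 = 41.16 in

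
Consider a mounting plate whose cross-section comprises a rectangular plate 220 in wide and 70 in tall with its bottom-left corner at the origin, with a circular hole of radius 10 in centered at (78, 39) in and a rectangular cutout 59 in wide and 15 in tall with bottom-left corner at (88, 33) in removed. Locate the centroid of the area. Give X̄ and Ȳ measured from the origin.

plate: A = 220 × 70 = 15400.00, centroid at (110.00, 35.00).
hole 1: A = −π·10² = -314.16, centroid at (78.00, 39.00).
hole 2: A = −(59 × 15) = -885.00, centroid at (117.50, 40.50).
ΣA = 14200.84 in², ΣAX̄ = 1565508.08 in³, ΣAȲ = 490905.29 in³.
X̄ = 1565508.08/14200.84 = 110.24 in; Ȳ = 490905.29/14200.84 = 34.57 in.

X̄ = 110.24 in, Ȳ = 34.57 in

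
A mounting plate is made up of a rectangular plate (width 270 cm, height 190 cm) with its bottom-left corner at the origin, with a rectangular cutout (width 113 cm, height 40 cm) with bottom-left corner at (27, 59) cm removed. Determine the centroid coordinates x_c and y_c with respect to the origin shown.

x_c = 139.98 cm, y_c = 96.55 cm

plate: A = 270 × 190 = 51300.00, centroid at (135.00, 95.00).
hole: A = −(113 × 40) = -4520.00, centroid at (83.50, 79.00).
ΣA = 46780.00 cm²
ΣAx_c = (51300.00)(135.00) + (-4520.00)(83.50) = 6548080.00 cm³
ΣAy_c = (51300.00)(95.00) + (-4520.00)(79.00) = 4516420.00 cm³
x_c = 6548080.00 / 46780.00 = 139.98 cm
y_c = 4516420.00 / 46780.00 = 96.55 cm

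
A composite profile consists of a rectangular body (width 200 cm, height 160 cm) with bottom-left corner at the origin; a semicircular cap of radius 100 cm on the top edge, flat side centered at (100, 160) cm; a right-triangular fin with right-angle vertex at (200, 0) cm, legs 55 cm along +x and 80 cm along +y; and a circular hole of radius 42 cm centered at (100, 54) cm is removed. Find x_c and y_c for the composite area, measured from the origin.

rectangular body: A = 200 × 160 = 32000.00, centroid at (100.00, 80.00).
semicircular top: A = ½π·100² = 15707.96, centroid at (100.00, 202.44).
triangular fin: A = ½·55·80 = 2200.00, centroid at (218.33, 26.67).
hole: A = −π·42² = -5541.77, centroid at (100.00, 54.00).
ΣA = 44366.19 cm²
ΣAx_c = (32000.00)(100.00) + (15707.96)(100.00) + (2200.00)(218.33) + (-5541.77)(100.00) = 4696952.72 cm³
ΣAy_c = (32000.00)(80.00) + (15707.96)(202.44) + (2200.00)(26.67) + (-5541.77)(54.00) = 5499351.91 cm³
x_c = 4696952.72 / 44366.19 = 105.87 cm
y_c = 5499351.91 / 44366.19 = 123.95 cm

x_c = 105.87 cm, y_c = 123.95 cm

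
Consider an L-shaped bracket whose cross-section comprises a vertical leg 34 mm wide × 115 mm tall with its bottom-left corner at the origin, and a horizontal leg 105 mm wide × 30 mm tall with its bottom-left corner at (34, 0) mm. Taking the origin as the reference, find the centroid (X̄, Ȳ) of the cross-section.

X̄ = 48.01 mm, Ȳ = 38.54 mm

vertical leg: A = 34 × 115 = 3910.00, centroid at (17.00, 57.50).
horizontal leg: A = 105 × 30 = 3150.00, centroid at (86.50, 15.00).
ΣA = 7060.00 mm², ΣAX̄ = 338945.00 mm³, ΣAȲ = 272075.00 mm³.
X̄ = 338945.00/7060.00 = 48.01 mm; Ȳ = 272075.00/7060.00 = 38.54 mm.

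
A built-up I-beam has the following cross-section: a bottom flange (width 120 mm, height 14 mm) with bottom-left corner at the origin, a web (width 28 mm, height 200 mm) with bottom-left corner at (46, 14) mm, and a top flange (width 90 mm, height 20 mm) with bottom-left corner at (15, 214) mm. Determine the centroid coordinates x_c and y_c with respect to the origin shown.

x_c = 60.00 mm, y_c = 116.01 mm

bottom flange: A = 120 × 14 = 1680.00, centroid at (60.00, 7.00).
web: A = 28 × 200 = 5600.00, centroid at (60.00, 114.00).
top flange: A = 90 × 20 = 1800.00, centroid at (60.00, 224.00).
ΣA = 9080.00 mm², ΣAx_c = 544800.00 mm³, ΣAy_c = 1053360.00 mm³.
x_c = 544800.00/9080.00 = 60.00 mm; y_c = 1053360.00/9080.00 = 116.01 mm.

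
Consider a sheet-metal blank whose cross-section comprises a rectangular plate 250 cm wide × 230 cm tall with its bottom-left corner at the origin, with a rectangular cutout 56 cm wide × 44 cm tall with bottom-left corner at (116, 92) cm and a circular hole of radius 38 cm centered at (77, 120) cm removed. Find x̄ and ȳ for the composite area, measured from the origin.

plate: A = 250 × 230 = 57500.00, centroid at (125.00, 115.00).
hole 1: A = −(56 × 44) = -2464.00, centroid at (144.00, 114.00).
hole 2: A = −π·38² = -4536.46, centroid at (77.00, 120.00).
ΣA = 50499.54 cm²
ΣAx̄ = (57500.00)(125.00) + (-2464.00)(144.00) + (-4536.46)(77.00) = 6483376.60 cm³
ΣAȳ = (57500.00)(115.00) + (-2464.00)(114.00) + (-4536.46)(120.00) = 5787228.82 cm³
x̄ = 6483376.60 / 50499.54 = 128.38 cm
ȳ = 5787228.82 / 50499.54 = 114.60 cm

x̄ = 128.38 cm, ȳ = 114.60 cm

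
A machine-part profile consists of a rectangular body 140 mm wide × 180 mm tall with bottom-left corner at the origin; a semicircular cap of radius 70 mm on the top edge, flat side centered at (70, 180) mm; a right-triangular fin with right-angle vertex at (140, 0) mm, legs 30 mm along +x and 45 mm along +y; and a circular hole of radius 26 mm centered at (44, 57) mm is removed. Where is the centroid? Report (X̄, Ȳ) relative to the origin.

rectangular body: A = 140 × 180 = 25200.00, centroid at (70.00, 90.00).
semicircular top: A = ½π·70² = 7696.90, centroid at (70.00, 209.71).
triangular fin: A = ½·30·45 = 675.00, centroid at (150.00, 15.00).
hole: A = −π·26² = -2123.72, centroid at (44.00, 57.00).
ΣA = 31448.19 mm²
ΣAX̄ = (25200.00)(70.00) + (7696.90)(70.00) + (675.00)(150.00) + (-2123.72)(44.00) = 2310589.61 mm³
ΣAȲ = (25200.00)(90.00) + (7696.90)(209.71) + (675.00)(15.00) + (-2123.72)(57.00) = 3771182.18 mm³
X̄ = 2310589.61 / 31448.19 = 73.47 mm
Ȳ = 3771182.18 / 31448.19 = 119.92 mm

X̄ = 73.47 mm, Ȳ = 119.92 mm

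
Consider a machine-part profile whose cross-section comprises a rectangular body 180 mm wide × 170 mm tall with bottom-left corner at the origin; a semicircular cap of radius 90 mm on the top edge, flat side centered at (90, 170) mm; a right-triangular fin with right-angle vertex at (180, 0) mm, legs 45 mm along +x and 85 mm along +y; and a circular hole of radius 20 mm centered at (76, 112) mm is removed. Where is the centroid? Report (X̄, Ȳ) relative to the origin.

rectangular body: A = 180 × 170 = 30600.00, centroid at (90.00, 85.00).
semicircular top: A = ½π·90² = 12723.45, centroid at (90.00, 208.20).
triangular fin: A = ½·45·85 = 1912.50, centroid at (195.00, 28.33).
hole: A = −π·20² = -1256.64, centroid at (76.00, 112.00).
ΣA = 43979.31 mm², ΣAX̄ = 4176543.61 mm³, ΣAȲ = 5163430.69 mm³.
X̄ = 4176543.61/43979.31 = 94.97 mm; Ȳ = 5163430.69/43979.31 = 117.41 mm.

X̄ = 94.97 mm, Ȳ = 117.41 mm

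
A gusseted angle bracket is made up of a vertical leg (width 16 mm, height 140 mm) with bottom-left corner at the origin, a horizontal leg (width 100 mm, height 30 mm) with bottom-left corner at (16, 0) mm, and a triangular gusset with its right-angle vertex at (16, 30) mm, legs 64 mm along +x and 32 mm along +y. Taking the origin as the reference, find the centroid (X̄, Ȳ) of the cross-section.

X̄ = 40.57 mm, Ȳ = 38.86 mm

vertical leg: A = 16 × 140 = 2240.00, centroid at (8.00, 70.00).
horizontal leg: A = 100 × 30 = 3000.00, centroid at (66.00, 15.00).
gusset: A = ½·64·32 = 1024.00, centroid at (37.33, 40.67).
ΣA = 6264.00 mm²
ΣAX̄ = (2240.00)(8.00) + (3000.00)(66.00) + (1024.00)(37.33) = 254149.33 mm³
ΣAȲ = (2240.00)(70.00) + (3000.00)(15.00) + (1024.00)(40.67) = 243442.67 mm³
X̄ = 254149.33 / 6264.00 = 40.57 mm
Ȳ = 243442.67 / 6264.00 = 38.86 mm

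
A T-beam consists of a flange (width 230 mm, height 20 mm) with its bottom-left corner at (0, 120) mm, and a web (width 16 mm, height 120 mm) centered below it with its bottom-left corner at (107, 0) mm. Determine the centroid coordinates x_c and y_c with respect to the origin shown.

x_c = 115.00 mm, y_c = 109.39 mm

web: A = 16 × 120 = 1920.00, centroid at (115.00, 60.00).
flange: A = 230 × 20 = 4600.00, centroid at (115.00, 130.00).
ΣA = 6520.00 mm²
ΣAx_c = (1920.00)(115.00) + (4600.00)(115.00) = 749800.00 mm³
ΣAy_c = (1920.00)(60.00) + (4600.00)(130.00) = 713200.00 mm³
x_c = 749800.00 / 6520.00 = 115.00 mm
y_c = 713200.00 / 6520.00 = 109.39 mm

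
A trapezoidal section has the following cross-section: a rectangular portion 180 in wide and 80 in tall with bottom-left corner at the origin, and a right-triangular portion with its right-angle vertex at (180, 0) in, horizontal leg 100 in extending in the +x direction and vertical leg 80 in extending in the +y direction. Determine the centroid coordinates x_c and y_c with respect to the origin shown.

x_c = 116.81 in, y_c = 37.10 in

rectangular portion: A = 180 × 80 = 14400.00, centroid at (90.00, 40.00).
triangular portion: A = ½·100·80 = 4000.00, centroid at (213.33, 26.67).
ΣA = 18400.00 in²
ΣAx_c = (14400.00)(90.00) + (4000.00)(213.33) = 2149333.33 in³
ΣAy_c = (14400.00)(40.00) + (4000.00)(26.67) = 682666.67 in³
x_c = 2149333.33 / 18400.00 = 116.81 in
y_c = 682666.67 / 18400.00 = 37.10 in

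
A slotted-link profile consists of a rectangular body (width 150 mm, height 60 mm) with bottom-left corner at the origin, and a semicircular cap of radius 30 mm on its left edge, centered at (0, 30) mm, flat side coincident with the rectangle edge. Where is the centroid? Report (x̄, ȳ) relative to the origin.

rectangular body: A = 150 × 60 = 9000.00, centroid at (75.00, 30.00).
semicircular end: A = ½π·30² = 1413.72, centroid at (-12.73, 30.00).
ΣA = 10413.72 mm², ΣAx̄ = 657000.00 mm³, ΣAȳ = 312411.50 mm³.
x̄ = 657000.00/10413.72 = 63.09 mm; ȳ = 312411.50/10413.72 = 30.00 mm.

x̄ = 63.09 mm, ȳ = 30.00 mm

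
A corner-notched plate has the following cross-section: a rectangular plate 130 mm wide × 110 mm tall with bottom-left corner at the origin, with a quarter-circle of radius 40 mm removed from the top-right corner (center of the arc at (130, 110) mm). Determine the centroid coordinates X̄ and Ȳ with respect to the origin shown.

Part | A | x̄ᵢ | ȳᵢ | A·x̄ᵢ | A·ȳᵢ
plate | 14300.00 | 65.00 | 55.00 | 929500.00 | 786500.00
removed quarter-circle | -1256.64 | 113.02 | 93.02 | -142029.48 | -116896.74
Σ | 13043.36 |  |  | 787470.52 | 669603.26
X̄ = 787470.52 / 13043.36 = 60.37 mm
Ȳ = 669603.26 / 13043.36 = 51.34 mm

X̄ = 60.37 mm, Ȳ = 51.34 mm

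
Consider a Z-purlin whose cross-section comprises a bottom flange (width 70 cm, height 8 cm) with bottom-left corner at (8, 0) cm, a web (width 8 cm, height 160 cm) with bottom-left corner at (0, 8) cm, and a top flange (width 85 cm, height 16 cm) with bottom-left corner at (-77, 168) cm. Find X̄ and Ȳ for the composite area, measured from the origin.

X̄ = -5.54 cm, Ȳ = 110.70 cm

Part | A | x̄ᵢ | ȳᵢ | A·x̄ᵢ | A·ȳᵢ
bottom flange | 560.00 | 43.00 | 4.00 | 24080.00 | 2240.00
web | 1280.00 | 4.00 | 88.00 | 5120.00 | 112640.00
top flange | 1360.00 | -34.50 | 176.00 | -46920.00 | 239360.00
Σ | 3200.00 |  |  | -17720.00 | 354240.00
X̄ = -17720.00 / 3200.00 = -5.54 cm
Ȳ = 354240.00 / 3200.00 = 110.70 cm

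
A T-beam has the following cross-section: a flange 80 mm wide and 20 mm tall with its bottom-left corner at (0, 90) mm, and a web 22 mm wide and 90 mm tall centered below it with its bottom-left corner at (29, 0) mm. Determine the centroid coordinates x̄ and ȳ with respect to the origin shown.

web: A = 22 × 90 = 1980.00, centroid at (40.00, 45.00).
flange: A = 80 × 20 = 1600.00, centroid at (40.00, 100.00).
ΣA = 3580.00 mm²
ΣAx̄ = (1980.00)(40.00) + (1600.00)(40.00) = 143200.00 mm³
ΣAȳ = (1980.00)(45.00) + (1600.00)(100.00) = 249100.00 mm³
x̄ = 143200.00 / 3580.00 = 40.00 mm
ȳ = 249100.00 / 3580.00 = 69.58 mm

x̄ = 40.00 mm, ȳ = 69.58 mm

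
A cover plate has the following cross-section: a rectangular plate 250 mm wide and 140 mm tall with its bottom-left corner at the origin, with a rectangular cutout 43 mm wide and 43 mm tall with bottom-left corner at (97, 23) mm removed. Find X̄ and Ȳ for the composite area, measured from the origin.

X̄ = 125.36 mm, Ȳ = 71.42 mm

plate: A = 250 × 140 = 35000.00, centroid at (125.00, 70.00).
hole: A = −(43 × 43) = -1849.00, centroid at (118.50, 44.50).
ΣA = 33151.00 mm², ΣAX̄ = 4155893.50 mm³, ΣAȲ = 2367719.50 mm³.
X̄ = 4155893.50/33151.00 = 125.36 mm; Ȳ = 2367719.50/33151.00 = 71.42 mm.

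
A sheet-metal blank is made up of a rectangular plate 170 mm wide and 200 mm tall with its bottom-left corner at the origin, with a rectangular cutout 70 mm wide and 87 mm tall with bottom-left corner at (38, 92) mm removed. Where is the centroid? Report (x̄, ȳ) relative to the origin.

plate: A = 170 × 200 = 34000.00, centroid at (85.00, 100.00).
hole: A = −(70 × 87) = -6090.00, centroid at (73.00, 135.50).
ΣA = 27910.00 mm², ΣAx̄ = 2445430.00 mm³, ΣAȳ = 2574805.00 mm³.
x̄ = 2445430.00/27910.00 = 87.62 mm; ȳ = 2574805.00/27910.00 = 92.25 mm.

x̄ = 87.62 mm, ȳ = 92.25 mm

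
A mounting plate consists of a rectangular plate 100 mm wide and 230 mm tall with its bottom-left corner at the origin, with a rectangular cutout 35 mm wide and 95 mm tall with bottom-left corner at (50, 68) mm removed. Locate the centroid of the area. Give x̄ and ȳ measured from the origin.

plate: A = 100 × 230 = 23000.00, centroid at (50.00, 115.00).
hole: A = −(35 × 95) = -3325.00, centroid at (67.50, 115.50).
ΣA = 19675.00 mm², ΣAx̄ = 925562.50 mm³, ΣAȳ = 2260962.50 mm³.
x̄ = 925562.50/19675.00 = 47.04 mm; ȳ = 2260962.50/19675.00 = 114.92 mm.

x̄ = 47.04 mm, ȳ = 114.92 mm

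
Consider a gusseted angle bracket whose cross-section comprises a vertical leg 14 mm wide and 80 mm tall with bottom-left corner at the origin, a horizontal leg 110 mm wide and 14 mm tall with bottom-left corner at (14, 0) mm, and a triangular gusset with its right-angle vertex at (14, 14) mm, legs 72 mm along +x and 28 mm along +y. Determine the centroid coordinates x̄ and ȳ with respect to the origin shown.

vertical leg: A = 14 × 80 = 1120.00, centroid at (7.00, 40.00).
horizontal leg: A = 110 × 14 = 1540.00, centroid at (69.00, 7.00).
gusset: A = ½·72·28 = 1008.00, centroid at (38.00, 23.33).
ΣA = 3668.00 mm², ΣAx̄ = 152404.00 mm³, ΣAȳ = 79100.00 mm³.
x̄ = 152404.00/3668.00 = 41.55 mm; ȳ = 79100.00/3668.00 = 21.56 mm.

x̄ = 41.55 mm, ȳ = 21.56 mm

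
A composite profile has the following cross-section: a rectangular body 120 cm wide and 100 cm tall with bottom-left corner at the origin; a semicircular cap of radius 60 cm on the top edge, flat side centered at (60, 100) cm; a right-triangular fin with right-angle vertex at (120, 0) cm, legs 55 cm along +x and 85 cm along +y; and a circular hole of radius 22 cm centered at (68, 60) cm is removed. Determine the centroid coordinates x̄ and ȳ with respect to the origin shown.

Part | A | x̄ᵢ | ȳᵢ | A·x̄ᵢ | A·ȳᵢ
rectangular body | 12000.00 | 60.00 | 50.00 | 720000.00 | 600000.00
semicircular top | 5654.87 | 60.00 | 125.46 | 339292.01 | 709486.68
triangular fin | 2337.50 | 138.33 | 28.33 | 323354.17 | 66229.17
hole | -1520.53 | 68.00 | 60.00 | -103396.10 | -91231.85
Σ | 18471.84 |  |  | 1279250.08 | 1284483.99
x̄ = 1279250.08 / 18471.84 = 69.25 cm
ȳ = 1284483.99 / 18471.84 = 69.54 cm

x̄ = 69.25 cm, ȳ = 69.54 cm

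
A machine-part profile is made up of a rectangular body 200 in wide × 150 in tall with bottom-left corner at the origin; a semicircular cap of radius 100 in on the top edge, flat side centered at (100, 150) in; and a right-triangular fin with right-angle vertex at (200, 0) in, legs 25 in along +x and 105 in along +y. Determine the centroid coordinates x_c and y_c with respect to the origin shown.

x_c = 103.02 in, y_c = 113.12 in

Part | A | x̄ᵢ | ȳᵢ | A·x̄ᵢ | A·ȳᵢ
rectangular body | 30000.00 | 100.00 | 75.00 | 3000000.00 | 2250000.00
semicircular top | 15707.96 | 100.00 | 192.44 | 1570796.33 | 3022861.16
triangular fin | 1312.50 | 208.33 | 35.00 | 273437.50 | 45937.50
Σ | 47020.46 |  |  | 4844233.83 | 5318798.66
x_c = 4844233.83 / 47020.46 = 103.02 in
y_c = 5318798.66 / 47020.46 = 113.12 in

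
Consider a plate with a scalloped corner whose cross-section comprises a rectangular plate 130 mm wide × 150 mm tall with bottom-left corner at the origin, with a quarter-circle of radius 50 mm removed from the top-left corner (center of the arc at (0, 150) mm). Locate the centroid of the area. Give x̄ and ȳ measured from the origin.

plate: A = 130 × 150 = 19500.00, centroid at (65.00, 75.00).
removed quarter-circle: A = −¼π·50² = -1963.50, centroid at (21.22, 128.78).
ΣA = 17536.50 mm²
ΣAx̄ = (19500.00)(65.00) + (-1963.50)(21.22) = 1225833.33 mm³
ΣAȳ = (19500.00)(75.00) + (-1963.50)(128.78) = 1209642.36 mm³
x̄ = 1225833.33 / 17536.50 = 69.90 mm
ȳ = 1209642.36 / 17536.50 = 68.98 mm

x̄ = 69.90 mm, ȳ = 68.98 mm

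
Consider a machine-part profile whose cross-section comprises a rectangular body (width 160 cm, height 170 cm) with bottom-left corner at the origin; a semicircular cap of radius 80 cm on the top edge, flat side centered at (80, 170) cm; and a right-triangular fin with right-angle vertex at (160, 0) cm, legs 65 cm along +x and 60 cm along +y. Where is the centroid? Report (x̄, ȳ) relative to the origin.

x̄ = 85.06 cm, ȳ = 112.27 cm

Part | A | x̄ᵢ | ȳᵢ | A·x̄ᵢ | A·ȳᵢ
rectangular body | 27200.00 | 80.00 | 85.00 | 2176000.00 | 2312000.00
semicircular top | 10053.10 | 80.00 | 203.95 | 804247.72 | 2050359.74
triangular fin | 1950.00 | 181.67 | 20.00 | 354250.00 | 39000.00
Σ | 39203.10 |  |  | 3334497.72 | 4401359.74
x̄ = 3334497.72 / 39203.10 = 85.06 cm
ȳ = 4401359.74 / 39203.10 = 112.27 cm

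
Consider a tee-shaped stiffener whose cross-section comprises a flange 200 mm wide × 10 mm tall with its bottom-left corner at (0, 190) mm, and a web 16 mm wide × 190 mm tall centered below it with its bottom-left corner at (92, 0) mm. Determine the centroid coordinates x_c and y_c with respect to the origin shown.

web: A = 16 × 190 = 3040.00, centroid at (100.00, 95.00).
flange: A = 200 × 10 = 2000.00, centroid at (100.00, 195.00).
ΣA = 5040.00 mm²
ΣAx_c = (3040.00)(100.00) + (2000.00)(100.00) = 504000.00 mm³
ΣAy_c = (3040.00)(95.00) + (2000.00)(195.00) = 678800.00 mm³
x_c = 504000.00 / 5040.00 = 100.00 mm
y_c = 678800.00 / 5040.00 = 134.68 mm

x_c = 100.00 mm, y_c = 134.68 mm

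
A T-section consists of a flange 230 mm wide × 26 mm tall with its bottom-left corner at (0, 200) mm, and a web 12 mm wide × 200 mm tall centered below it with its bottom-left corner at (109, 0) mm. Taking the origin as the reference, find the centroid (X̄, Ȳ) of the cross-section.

X̄ = 115.00 mm, Ȳ = 180.64 mm

web: A = 12 × 200 = 2400.00, centroid at (115.00, 100.00).
flange: A = 230 × 26 = 5980.00, centroid at (115.00, 213.00).
ΣA = 8380.00 mm², ΣAX̄ = 963700.00 mm³, ΣAȲ = 1513740.00 mm³.
X̄ = 963700.00/8380.00 = 115.00 mm; Ȳ = 1513740.00/8380.00 = 180.64 mm.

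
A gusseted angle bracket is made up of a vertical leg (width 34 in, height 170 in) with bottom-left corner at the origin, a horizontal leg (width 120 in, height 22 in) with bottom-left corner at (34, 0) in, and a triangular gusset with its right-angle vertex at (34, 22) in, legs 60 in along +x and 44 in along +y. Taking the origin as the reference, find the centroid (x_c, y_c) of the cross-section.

x_c = 42.89 in, y_c = 58.39 in

vertical leg: A = 34 × 170 = 5780.00, centroid at (17.00, 85.00).
horizontal leg: A = 120 × 22 = 2640.00, centroid at (94.00, 11.00).
gusset: A = ½·60·44 = 1320.00, centroid at (54.00, 36.67).
ΣA = 9740.00 in²
ΣAx_c = (5780.00)(17.00) + (2640.00)(94.00) + (1320.00)(54.00) = 417700.00 in³
ΣAy_c = (5780.00)(85.00) + (2640.00)(11.00) + (1320.00)(36.67) = 568740.00 in³
x_c = 417700.00 / 9740.00 = 42.89 in
y_c = 568740.00 / 9740.00 = 58.39 in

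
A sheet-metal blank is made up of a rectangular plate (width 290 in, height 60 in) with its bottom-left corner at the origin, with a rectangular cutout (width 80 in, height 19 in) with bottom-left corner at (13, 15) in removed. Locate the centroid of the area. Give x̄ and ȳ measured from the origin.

x̄ = 153.81 in, ȳ = 30.53 in

Part | A | x̄ᵢ | ȳᵢ | A·x̄ᵢ | A·ȳᵢ
plate | 17400.00 | 145.00 | 30.00 | 2523000.00 | 522000.00
hole | -1520.00 | 53.00 | 24.50 | -80560.00 | -37240.00
Σ | 15880.00 |  |  | 2442440.00 | 484760.00
x̄ = 2442440.00 / 15880.00 = 153.81 in
ȳ = 484760.00 / 15880.00 = 30.53 in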